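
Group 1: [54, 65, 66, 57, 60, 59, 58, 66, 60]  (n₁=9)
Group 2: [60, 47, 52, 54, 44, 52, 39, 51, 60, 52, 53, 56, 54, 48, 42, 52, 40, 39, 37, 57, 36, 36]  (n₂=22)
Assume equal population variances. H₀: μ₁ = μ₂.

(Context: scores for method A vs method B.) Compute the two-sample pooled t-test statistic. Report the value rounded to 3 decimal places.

test statistic = 4.431

x̄₁=60.556, s₁=4.246, n₁=9
x̄₂=48.227, s₂=7.837, n₂=22
s_p² = [8·4.246² + 21·7.837²]/29 = 49.4512
SE = √(s_p²·(1/9+1/22)) = 2.7825
t = (60.556−48.227)/2.7825 = 4.4306
df = 29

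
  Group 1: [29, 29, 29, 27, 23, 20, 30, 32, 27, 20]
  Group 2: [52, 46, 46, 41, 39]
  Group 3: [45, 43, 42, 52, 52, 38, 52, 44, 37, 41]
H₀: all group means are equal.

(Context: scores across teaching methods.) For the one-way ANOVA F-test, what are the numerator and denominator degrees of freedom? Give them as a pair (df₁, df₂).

k = 3 groups, N = 25 total
df = (k−1, N−k) = (3−1, 25−3) = (2, 22)

degrees of freedom = [2, 22]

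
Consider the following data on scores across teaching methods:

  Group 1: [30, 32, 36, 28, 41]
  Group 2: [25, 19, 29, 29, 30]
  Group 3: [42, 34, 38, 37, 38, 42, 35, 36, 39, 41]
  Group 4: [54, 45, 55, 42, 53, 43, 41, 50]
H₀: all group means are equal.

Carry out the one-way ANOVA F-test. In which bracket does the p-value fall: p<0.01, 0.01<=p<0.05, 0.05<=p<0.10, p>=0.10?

Group means [33.40, 26.40, 38.20, 47.88], grand mean 38.000
SSB = Σnᵢ(x̄ᵢ−x̄)² = 1559.125; SSW = ΣΣ(x−x̄ᵢ)² = 494.875
MSB = 1559.125/3 = 519.7083; MSW = 494.875/24 = 20.6198
F = MSB/MSW = 25.2043
df = (3, 24)
p-value (upper-tail) = 0.00000
→ bracket: p<0.01

p-value bracket: p<0.01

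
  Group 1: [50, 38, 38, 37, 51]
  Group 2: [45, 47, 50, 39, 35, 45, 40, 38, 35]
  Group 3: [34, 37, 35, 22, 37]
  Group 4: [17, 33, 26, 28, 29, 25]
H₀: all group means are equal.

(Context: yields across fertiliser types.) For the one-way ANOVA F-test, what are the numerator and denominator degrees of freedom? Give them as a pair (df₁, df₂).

k = 4 groups, N = 25 total
df = (k−1, N−k) = (4−1, 25−4) = (3, 21)

degrees of freedom = [3, 21]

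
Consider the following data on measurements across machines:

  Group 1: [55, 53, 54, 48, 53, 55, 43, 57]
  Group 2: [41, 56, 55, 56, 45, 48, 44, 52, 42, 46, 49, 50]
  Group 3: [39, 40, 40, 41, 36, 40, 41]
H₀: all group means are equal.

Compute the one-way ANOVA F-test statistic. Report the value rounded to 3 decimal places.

Group means [52.25, 48.67, 39.57], grand mean 47.370
SSB = Σnᵢ(x̄ᵢ−x̄)² = 636.415; SSW = ΣΣ(x−x̄ᵢ)² = 469.881
MSB = 636.415/2 = 318.2077; MSW = 469.881/24 = 19.5784
F = MSB/MSW = 16.2530
df = (2, 24)

test statistic = 16.253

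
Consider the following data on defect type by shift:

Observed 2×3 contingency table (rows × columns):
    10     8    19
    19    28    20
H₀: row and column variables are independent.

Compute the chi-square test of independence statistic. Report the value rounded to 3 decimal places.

test statistic = 5.755

Row totals [37, 67], col totals [29, 36, 39], n=104
χ² = (10−10.32)²/10.32 + (8−12.81)²/12.81 + (19−13.88)²/13.88 + (19−18.68)²/18.68 + (28−23.19)²/23.19 + (20−25.12)²/25.12 = 5.7549
df = 2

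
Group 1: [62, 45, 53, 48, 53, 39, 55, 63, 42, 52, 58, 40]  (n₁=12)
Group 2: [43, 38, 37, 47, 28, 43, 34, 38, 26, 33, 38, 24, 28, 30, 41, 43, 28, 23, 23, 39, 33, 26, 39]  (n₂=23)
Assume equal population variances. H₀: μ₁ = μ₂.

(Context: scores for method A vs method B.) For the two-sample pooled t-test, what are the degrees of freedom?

degrees of freedom = 33

df = n₁ + n₂ − 2 = 12 + 23 − 2 = 33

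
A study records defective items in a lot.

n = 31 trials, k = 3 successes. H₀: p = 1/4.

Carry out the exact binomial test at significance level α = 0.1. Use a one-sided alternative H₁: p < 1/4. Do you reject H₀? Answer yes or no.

Exact binomial: n=31, k=3, p₀=1/4=0.2500
P(X≤3) from Σ C(n,i)·p₀^i·(1−p₀)^(n−i)
p-value (one-sided, H₁ less) = 0.03074
At α=0.1: p < α → reject H₀

reject H₀: yes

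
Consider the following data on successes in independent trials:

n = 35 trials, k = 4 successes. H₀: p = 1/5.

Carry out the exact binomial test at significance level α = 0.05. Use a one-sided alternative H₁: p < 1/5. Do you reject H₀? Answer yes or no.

reject H₀: no

Exact binomial: n=35, k=4, p₀=1/5=0.2000
P(X≤4) from Σ C(n,i)·p₀^i·(1−p₀)^(n−i)
p-value (one-sided, H₁ less) = 0.14349
At α=0.05: p ≥ α → fail to reject H₀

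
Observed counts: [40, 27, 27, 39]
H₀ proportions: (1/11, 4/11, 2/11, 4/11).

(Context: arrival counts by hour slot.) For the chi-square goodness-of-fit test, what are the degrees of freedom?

df = k − 1 = 4 − 1 = 3

degrees of freedom = 3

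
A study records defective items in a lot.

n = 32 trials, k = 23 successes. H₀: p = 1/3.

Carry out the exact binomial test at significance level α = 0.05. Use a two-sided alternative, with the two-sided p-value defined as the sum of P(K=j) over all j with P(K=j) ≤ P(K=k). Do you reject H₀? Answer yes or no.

reject H₀: yes

Exact binomial: n=32, k=23, p₀=1/3=0.3333
P(X=j) = C(n,j)·p₀^j·(1−p₀)^(n−j); p = Σ P(X=j) over j with P(X=j) ≤ P(X=23)
p-value (two-sided) = 0.00001
At α=0.05: p < α → reject H₀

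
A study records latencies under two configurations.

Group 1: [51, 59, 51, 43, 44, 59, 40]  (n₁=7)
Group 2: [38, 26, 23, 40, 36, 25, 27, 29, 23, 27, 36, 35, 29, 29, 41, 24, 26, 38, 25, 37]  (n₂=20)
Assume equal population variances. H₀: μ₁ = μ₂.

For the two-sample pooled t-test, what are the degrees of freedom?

df = n₁ + n₂ − 2 = 7 + 20 − 2 = 25

degrees of freedom = 25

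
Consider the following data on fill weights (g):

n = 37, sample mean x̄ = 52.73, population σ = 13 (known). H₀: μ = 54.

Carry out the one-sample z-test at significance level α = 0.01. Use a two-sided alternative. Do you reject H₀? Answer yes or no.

SE = σ/√n = 13/√37 = 2.1372
z = (x̄−μ₀)/SE = (52.73−54)/2.1372 = -0.5942
p-value (two-sided) = 0.55235
At α=0.01: p ≥ α → fail to reject H₀

reject H₀: no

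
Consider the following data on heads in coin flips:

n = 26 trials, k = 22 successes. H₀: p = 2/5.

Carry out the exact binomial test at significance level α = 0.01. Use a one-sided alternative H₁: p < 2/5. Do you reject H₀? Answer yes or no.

Exact binomial: n=26, k=22, p₀=2/5=0.4000
P(X≤22) from Σ C(n,i)·p₀^i·(1−p₀)^(n−i)
p-value (one-sided, H₁ less) = 1.00000
At α=0.01: p ≥ α → fail to reject H₀

reject H₀: no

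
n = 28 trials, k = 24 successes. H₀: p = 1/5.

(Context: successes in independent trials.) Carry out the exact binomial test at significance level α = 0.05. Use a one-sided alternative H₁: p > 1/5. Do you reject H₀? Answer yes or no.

Exact binomial: n=28, k=24, p₀=1/5=0.2000
P(X≥24) from Σ C(n,i)·p₀^i·(1−p₀)^(n−i)
p-value (one-sided, H₁ greater) = 0.00000
At α=0.05: p < α → reject H₀

reject H₀: yes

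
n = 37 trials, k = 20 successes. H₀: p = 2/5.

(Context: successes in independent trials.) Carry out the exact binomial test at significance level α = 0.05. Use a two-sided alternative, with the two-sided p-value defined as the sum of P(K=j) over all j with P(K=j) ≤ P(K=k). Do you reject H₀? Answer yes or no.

Exact binomial: n=37, k=20, p₀=2/5=0.4000
P(X=j) = C(n,j)·p₀^j·(1−p₀)^(n−j); p = Σ P(X=j) over j with P(X=j) ≤ P(X=20)
p-value (two-sided) = 0.09344
At α=0.05: p ≥ α → fail to reject H₀

reject H₀: no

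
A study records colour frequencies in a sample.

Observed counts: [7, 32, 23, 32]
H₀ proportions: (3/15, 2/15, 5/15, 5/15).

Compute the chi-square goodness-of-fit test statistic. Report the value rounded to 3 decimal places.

n = 94; E_i = n·p_i = [18.80, 12.53, 31.33, 31.33]
χ² = (7−18.80)²/18.80 + (32−12.53)²/12.53 + (23−31.33)²/31.33 + (32−31.33)²/31.33 = 39.8723
df = 3

test statistic = 39.872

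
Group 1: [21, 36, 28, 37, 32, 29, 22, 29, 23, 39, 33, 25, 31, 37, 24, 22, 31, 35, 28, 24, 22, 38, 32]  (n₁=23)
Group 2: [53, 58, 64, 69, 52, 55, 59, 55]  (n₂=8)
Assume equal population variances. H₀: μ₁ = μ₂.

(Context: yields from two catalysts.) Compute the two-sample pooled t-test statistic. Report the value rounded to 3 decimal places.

x̄₁=29.478, s₁=5.822, n₁=23
x̄₂=58.125, s₂=5.817, n₂=8
s_p² = [22·5.822² + 7·5.817²]/29 = 33.8832
SE = √(s_p²·(1/23+1/8)) = 2.3893
t = (29.478−58.125)/2.3893 = -11.9898
df = 29

test statistic = -11.990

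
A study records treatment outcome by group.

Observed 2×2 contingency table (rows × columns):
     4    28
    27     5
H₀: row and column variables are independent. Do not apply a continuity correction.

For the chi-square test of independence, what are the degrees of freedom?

degrees of freedom = 1

df = (r−1)(c−1) = (2−1)·(2−1) = 1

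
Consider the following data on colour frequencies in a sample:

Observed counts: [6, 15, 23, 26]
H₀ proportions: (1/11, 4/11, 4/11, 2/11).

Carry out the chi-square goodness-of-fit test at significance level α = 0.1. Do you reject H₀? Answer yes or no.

reject H₀: yes

n = 70; E_i = n·p_i = [6.36, 25.45, 25.45, 12.73]
χ² = (6−6.36)²/6.36 + (15−25.45)²/25.45 + (23−25.45)²/25.45 + (26−12.73)²/12.73 = 18.3929
df = 3
p-value (upper-tail) = 0.00036
At α=0.1: p < α → reject H₀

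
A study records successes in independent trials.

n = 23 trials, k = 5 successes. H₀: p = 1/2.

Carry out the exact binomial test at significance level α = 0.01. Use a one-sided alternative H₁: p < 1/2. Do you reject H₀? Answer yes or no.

reject H₀: yes

Exact binomial: n=23, k=5, p₀=1/2=0.5000
P(X≤5) from Σ C(n,i)·p₀^i·(1−p₀)^(n−i)
p-value (one-sided, H₁ less) = 0.00531
At α=0.01: p < α → reject H₀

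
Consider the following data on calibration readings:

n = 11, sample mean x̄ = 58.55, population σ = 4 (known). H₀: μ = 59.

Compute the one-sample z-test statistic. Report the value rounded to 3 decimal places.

SE = σ/√n = 4/√11 = 1.2060
z = (x̄−μ₀)/SE = (58.55−59)/1.2060 = -0.3731

test statistic = -0.373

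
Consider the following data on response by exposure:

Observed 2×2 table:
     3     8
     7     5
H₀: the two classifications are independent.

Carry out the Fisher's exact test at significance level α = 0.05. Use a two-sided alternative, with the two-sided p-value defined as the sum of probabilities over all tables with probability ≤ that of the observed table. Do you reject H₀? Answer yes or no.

reject H₀: no

Margins: r₁=11, r₂=12, c₁=10, c₂=13, n=23
p_obs = C(11,3)·C(12,7)/C(23,10); sum pmf over tables with pmf ≤ p_obs
p-value (two-sided) = 0.21376
At α=0.05: p ≥ α → fail to reject H₀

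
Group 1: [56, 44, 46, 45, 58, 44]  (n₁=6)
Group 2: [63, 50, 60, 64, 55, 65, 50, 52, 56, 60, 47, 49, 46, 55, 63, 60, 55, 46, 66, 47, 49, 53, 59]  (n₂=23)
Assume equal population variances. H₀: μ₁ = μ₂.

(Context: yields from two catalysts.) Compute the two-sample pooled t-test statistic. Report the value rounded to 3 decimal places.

x̄₁=48.833, s₁=6.401, n₁=6
x̄₂=55.217, s₂=6.557, n₂=23
s_p² = [5·6.401² + 22·6.557²]/27 = 42.6202
SE = √(s_p²·(1/6+1/23)) = 2.9927
t = (48.833−55.217)/2.9927 = -2.1332
df = 27

test statistic = -2.133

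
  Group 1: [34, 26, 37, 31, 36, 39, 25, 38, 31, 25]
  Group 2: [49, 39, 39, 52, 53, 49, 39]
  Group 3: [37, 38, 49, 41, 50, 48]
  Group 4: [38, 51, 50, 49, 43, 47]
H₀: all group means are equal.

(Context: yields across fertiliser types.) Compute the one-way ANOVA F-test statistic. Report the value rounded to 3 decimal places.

Group means [32.20, 45.71, 43.83, 46.33], grand mean 40.793
SSB = Σnᵢ(x̄ᵢ−x̄)² = 1147.563; SSW = ΣΣ(x−x̄ᵢ)² = 809.195
MSB = 1147.563/3 = 382.5211; MSW = 809.195/25 = 32.3678
F = MSB/MSW = 11.8179
df = (3, 25)

test statistic = 11.818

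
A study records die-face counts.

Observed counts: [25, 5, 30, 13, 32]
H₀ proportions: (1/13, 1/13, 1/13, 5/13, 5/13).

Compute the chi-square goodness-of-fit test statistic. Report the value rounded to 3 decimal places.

n = 105; E_i = n·p_i = [8.08, 8.08, 8.08, 40.38, 40.38]
χ² = (25−8.08)²/8.08 + (5−8.08)²/8.08 + (30−8.08)²/8.08 + (13−40.38)²/40.38 + (32−40.38)²/40.38 = 116.4457
df = 4

test statistic = 116.446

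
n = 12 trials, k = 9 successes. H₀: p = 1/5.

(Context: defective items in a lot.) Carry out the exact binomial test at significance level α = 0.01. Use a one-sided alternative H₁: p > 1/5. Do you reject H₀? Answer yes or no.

reject H₀: yes

Exact binomial: n=12, k=9, p₀=1/5=0.2000
P(X≥9) from Σ C(n,i)·p₀^i·(1−p₀)^(n−i)
p-value (one-sided, H₁ greater) = 0.00006
At α=0.01: p < α → reject H₀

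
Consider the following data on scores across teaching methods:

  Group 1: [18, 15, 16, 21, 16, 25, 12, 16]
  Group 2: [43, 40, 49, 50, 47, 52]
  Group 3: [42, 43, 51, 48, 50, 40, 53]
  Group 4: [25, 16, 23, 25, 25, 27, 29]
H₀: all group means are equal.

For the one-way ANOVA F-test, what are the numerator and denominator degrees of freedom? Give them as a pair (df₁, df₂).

k = 4 groups, N = 28 total
df = (k−1, N−k) = (4−1, 28−4) = (3, 24)

degrees of freedom = [3, 24]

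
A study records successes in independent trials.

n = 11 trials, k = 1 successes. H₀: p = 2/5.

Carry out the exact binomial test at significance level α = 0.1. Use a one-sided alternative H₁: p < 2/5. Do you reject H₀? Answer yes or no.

Exact binomial: n=11, k=1, p₀=2/5=0.4000
P(X≤1) from Σ C(n,i)·p₀^i·(1−p₀)^(n−i)
p-value (one-sided, H₁ less) = 0.03023
At α=0.1: p < α → reject H₀

reject H₀: yes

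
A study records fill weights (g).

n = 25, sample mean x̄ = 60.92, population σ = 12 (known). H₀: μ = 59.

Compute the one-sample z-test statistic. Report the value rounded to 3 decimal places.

SE = σ/√n = 12/√25 = 2.4000
z = (x̄−μ₀)/SE = (60.92−59)/2.4000 = 0.8000

test statistic = 0.800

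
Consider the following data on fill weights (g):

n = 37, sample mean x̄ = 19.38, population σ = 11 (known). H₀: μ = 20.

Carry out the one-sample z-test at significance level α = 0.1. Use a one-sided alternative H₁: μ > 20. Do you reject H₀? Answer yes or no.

reject H₀: no

SE = σ/√n = 11/√37 = 1.8084
z = (x̄−μ₀)/SE = (19.38−20)/1.8084 = -0.3428
p-value (one-sided, H₁ greater) = 0.63414
At α=0.1: p ≥ α → fail to reject H₀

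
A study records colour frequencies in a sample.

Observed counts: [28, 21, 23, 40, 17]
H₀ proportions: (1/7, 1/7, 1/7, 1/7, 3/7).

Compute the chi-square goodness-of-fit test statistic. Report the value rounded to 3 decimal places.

test statistic = 58.227

n = 129; E_i = n·p_i = [18.43, 18.43, 18.43, 18.43, 55.29]
χ² = (28−18.43)²/18.43 + (21−18.43)²/18.43 + (23−18.43)²/18.43 + (40−18.43)²/18.43 + (17−55.29)²/55.29 = 58.2274
df = 4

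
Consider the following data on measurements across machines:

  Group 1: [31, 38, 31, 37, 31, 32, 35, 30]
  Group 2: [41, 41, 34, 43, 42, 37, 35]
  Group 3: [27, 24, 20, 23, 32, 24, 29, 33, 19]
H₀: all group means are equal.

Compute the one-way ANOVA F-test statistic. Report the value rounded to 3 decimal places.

test statistic = 21.996

Group means [33.12, 39.00, 25.67], grand mean 32.042
SSB = Σnᵢ(x̄ᵢ−x̄)² = 714.083; SSW = ΣΣ(x−x̄ᵢ)² = 340.875
MSB = 714.083/2 = 357.0417; MSW = 340.875/21 = 16.2321
F = MSB/MSW = 21.9960
df = (2, 21)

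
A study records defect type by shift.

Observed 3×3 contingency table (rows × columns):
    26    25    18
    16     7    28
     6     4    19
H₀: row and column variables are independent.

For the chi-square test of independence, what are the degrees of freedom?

degrees of freedom = 4

df = (r−1)(c−1) = (3−1)·(3−1) = 4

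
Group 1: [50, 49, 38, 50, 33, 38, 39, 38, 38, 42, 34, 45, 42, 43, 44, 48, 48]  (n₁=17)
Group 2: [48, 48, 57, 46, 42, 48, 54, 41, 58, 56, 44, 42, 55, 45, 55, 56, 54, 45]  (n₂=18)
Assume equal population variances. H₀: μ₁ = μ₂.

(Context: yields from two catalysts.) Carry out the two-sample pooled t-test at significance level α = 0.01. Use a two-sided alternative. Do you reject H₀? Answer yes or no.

x̄₁=42.294, s₁=5.475, n₁=17
x̄₂=49.667, s₂=5.881, n₂=18
s_p² = [16·5.475² + 17·5.881²]/33 = 32.3494
SE = √(s_p²·(1/17+1/18)) = 1.9236
t = (42.294−49.667)/1.9236 = -3.8328
df = 33
p-value (two-sided) = 0.00054
At α=0.01: p < α → reject H₀

reject H₀: yes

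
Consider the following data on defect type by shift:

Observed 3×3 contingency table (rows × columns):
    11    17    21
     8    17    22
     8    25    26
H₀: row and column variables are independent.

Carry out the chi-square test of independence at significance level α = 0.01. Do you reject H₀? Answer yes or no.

Row totals [49, 47, 59], col totals [27, 59, 69], n=155
χ² = (11−8.54)²/8.54 + (17−18.65)²/18.65 + (21−21.81)²/21.81 + (8−8.19)²/8.19 + (17−17.89)²/17.89 + (22−20.92)²/20.92 + (8−10.28)²/10.28 + (25−22.46)²/22.46 + (26−26.26)²/26.26 = 1.7872
df = 4
p-value (upper-tail) = 0.77481
At α=0.01: p ≥ α → fail to reject H₀

reject H₀: no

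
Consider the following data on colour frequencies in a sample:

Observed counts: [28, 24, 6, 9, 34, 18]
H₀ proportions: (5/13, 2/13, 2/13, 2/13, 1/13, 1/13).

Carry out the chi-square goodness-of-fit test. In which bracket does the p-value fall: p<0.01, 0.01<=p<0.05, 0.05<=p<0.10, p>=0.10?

n = 119; E_i = n·p_i = [45.77, 18.31, 18.31, 18.31, 9.15, 9.15]
χ² = (28−45.77)²/45.77 + (24−18.31)²/18.31 + (6−18.31)²/18.31 + (9−18.31)²/18.31 + (34−9.15)²/9.15 + (18−9.15)²/9.15 = 97.6630
df = 5
p-value (upper-tail) = 0.00000
→ bracket: p<0.01

p-value bracket: p<0.01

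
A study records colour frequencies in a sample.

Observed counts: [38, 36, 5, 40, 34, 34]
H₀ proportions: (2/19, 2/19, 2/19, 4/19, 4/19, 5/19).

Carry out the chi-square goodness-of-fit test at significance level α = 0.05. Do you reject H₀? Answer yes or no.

n = 187; E_i = n·p_i = [19.68, 19.68, 19.68, 39.37, 39.37, 49.21]
χ² = (38−19.68)²/19.68 + (36−19.68)²/19.68 + (5−19.68)²/19.68 + (40−39.37)²/39.37 + (34−39.37)²/39.37 + (34−49.21)²/49.21 = 46.9642
df = 5
p-value (upper-tail) = 0.00000
At α=0.05: p < α → reject H₀

reject H₀: yes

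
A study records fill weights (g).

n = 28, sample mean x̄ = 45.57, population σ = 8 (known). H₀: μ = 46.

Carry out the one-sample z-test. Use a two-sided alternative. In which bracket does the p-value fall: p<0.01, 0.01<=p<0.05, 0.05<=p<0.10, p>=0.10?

p-value bracket: p>=0.10

SE = σ/√n = 8/√28 = 1.5119
z = (x̄−μ₀)/SE = (45.57−46)/1.5119 = -0.2844
p-value (two-sided) = 0.77609
→ bracket: p>=0.10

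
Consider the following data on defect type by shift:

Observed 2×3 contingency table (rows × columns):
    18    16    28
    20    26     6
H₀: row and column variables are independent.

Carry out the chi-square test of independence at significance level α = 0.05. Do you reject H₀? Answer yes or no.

Row totals [62, 52], col totals [38, 42, 34], n=114
χ² = (18−20.67)²/20.67 + (16−22.84)²/22.84 + (28−18.49)²/18.49 + (20−17.33)²/17.33 + (26−19.16)²/19.16 + (6−15.51)²/15.51 = 15.9672
df = 2
p-value (upper-tail) = 0.00034
At α=0.05: p < α → reject H₀

reject H₀: yes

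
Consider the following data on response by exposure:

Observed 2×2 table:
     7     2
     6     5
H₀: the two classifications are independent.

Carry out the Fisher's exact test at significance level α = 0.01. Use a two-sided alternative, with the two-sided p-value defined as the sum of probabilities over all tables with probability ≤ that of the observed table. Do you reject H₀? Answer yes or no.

Margins: r₁=9, r₂=11, c₁=13, c₂=7, n=20
p_obs = C(9,7)·C(11,6)/C(20,13); sum pmf over tables with pmf ≤ p_obs
p-value (two-sided) = 0.37423
At α=0.01: p ≥ α → fail to reject H₀

reject H₀: no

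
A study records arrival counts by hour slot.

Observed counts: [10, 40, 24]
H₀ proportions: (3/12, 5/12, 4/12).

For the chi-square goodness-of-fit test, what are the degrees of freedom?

degrees of freedom = 2

df = k − 1 = 3 − 1 = 2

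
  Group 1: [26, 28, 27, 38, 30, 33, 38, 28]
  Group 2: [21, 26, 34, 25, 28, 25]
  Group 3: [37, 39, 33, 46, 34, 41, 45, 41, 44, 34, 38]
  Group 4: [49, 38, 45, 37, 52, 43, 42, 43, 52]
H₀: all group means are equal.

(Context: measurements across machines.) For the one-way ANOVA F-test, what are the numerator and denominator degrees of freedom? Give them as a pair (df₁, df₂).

k = 4 groups, N = 34 total
df = (k−1, N−k) = (4−1, 34−4) = (3, 30)

degrees of freedom = [3, 30]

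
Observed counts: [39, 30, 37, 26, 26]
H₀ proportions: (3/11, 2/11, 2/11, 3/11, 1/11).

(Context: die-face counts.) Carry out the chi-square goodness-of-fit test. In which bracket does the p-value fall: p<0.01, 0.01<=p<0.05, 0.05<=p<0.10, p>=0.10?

n = 158; E_i = n·p_i = [43.09, 28.73, 28.73, 43.09, 14.36]
χ² = (39−43.09)²/43.09 + (30−28.73)²/28.73 + (37−28.73)²/28.73 + (26−43.09)²/43.09 + (26−14.36)²/14.36 = 19.0327
df = 4
p-value (upper-tail) = 0.00077
→ bracket: p<0.01

p-value bracket: p<0.01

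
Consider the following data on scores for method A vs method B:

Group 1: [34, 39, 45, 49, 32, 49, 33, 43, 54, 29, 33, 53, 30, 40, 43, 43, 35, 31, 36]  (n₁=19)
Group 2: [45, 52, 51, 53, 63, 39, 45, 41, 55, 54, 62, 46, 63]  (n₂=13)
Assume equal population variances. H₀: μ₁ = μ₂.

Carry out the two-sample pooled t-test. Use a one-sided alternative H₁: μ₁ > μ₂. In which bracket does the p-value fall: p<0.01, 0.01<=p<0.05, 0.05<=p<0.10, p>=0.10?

x̄₁=39.526, s₁=7.877, n₁=19
x̄₂=51.462, s₂=8.048, n₂=13
s_p² = [18·7.877² + 12·8.048²]/30 = 63.1323
SE = √(s_p²·(1/19+1/13)) = 2.8599
t = (39.526−51.462)/2.8599 = -4.1733
df = 30
p-value (one-sided, H₁ greater) = 0.99988
→ bracket: p>=0.10

p-value bracket: p>=0.10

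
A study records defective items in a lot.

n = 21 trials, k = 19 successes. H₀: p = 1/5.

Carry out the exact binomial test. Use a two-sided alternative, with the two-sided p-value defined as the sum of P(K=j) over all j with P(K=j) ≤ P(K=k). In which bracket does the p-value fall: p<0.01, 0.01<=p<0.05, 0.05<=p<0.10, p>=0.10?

Exact binomial: n=21, k=19, p₀=1/5=0.2000
P(X=j) = C(n,j)·p₀^j·(1−p₀)^(n−j); p = Σ P(X=j) over j with P(X=j) ≤ P(X=19)
p-value (two-sided) = 0.00000
→ bracket: p<0.01

p-value bracket: p<0.01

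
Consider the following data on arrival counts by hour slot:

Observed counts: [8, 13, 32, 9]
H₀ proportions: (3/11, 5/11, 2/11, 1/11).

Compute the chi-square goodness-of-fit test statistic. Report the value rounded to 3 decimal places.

test statistic = 52.991

n = 62; E_i = n·p_i = [16.91, 28.18, 11.27, 5.64]
χ² = (8−16.91)²/16.91 + (13−28.18)²/28.18 + (32−11.27)²/11.27 + (9−5.64)²/5.64 = 52.9914
df = 3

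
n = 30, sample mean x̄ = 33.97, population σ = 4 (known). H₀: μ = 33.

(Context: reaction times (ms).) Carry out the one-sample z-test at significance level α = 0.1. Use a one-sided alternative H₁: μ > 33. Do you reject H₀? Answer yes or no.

reject H₀: yes

SE = σ/√n = 4/√30 = 0.7303
z = (x̄−μ₀)/SE = (33.97−33)/0.7303 = 1.3282
p-value (one-sided, H₁ greater) = 0.09205
At α=0.1: p < α → reject H₀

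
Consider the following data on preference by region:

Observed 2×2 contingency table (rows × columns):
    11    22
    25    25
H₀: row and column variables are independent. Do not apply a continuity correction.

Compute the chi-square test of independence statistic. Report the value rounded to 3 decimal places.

test statistic = 2.248

Row totals [33, 50], col totals [36, 47], n=83
χ² = (11−14.31)²/14.31 + (22−18.69)²/18.69 + (25−21.69)²/21.69 + (25−28.31)²/28.31 = 2.2483
df = 1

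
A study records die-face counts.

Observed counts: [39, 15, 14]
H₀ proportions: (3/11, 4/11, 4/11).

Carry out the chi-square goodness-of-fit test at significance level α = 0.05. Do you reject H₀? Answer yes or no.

n = 68; E_i = n·p_i = [18.55, 24.73, 24.73]
χ² = (39−18.55)²/18.55 + (15−24.73)²/24.73 + (14−24.73)²/24.73 = 31.0404
df = 2
p-value (upper-tail) = 0.00000
At α=0.05: p < α → reject H₀

reject H₀: yes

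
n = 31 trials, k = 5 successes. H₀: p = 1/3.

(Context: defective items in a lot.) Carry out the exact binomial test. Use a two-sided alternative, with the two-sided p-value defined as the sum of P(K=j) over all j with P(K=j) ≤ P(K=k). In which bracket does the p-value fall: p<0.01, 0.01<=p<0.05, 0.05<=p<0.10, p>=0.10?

Exact binomial: n=31, k=5, p₀=1/3=0.3333
P(X=j) = C(n,j)·p₀^j·(1−p₀)^(n−j); p = Σ P(X=j) over j with P(X=j) ≤ P(X=5)
p-value (two-sided) = 0.05474
→ bracket: 0.05<=p<0.10

p-value bracket: 0.05<=p<0.10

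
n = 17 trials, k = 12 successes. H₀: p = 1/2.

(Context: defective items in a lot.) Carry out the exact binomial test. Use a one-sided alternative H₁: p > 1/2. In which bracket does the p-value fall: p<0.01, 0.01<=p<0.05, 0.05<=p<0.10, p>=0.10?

p-value bracket: 0.05<=p<0.10

Exact binomial: n=17, k=12, p₀=1/2=0.5000
P(X≥12) from Σ C(n,i)·p₀^i·(1−p₀)^(n−i)
p-value (one-sided, H₁ greater) = 0.07173
→ bracket: 0.05<=p<0.10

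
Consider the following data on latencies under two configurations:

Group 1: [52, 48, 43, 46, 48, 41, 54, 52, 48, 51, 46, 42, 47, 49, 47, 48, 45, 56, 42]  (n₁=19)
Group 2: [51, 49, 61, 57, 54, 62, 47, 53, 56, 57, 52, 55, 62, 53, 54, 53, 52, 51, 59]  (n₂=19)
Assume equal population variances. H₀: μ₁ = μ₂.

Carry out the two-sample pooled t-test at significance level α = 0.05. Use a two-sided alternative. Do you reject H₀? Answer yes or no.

reject H₀: yes

x̄₁=47.632, s₁=4.112, n₁=19
x̄₂=54.632, s₂=4.219, n₂=19
s_p² = [18·4.112² + 18·4.219²]/36 = 17.3567
SE = √(s_p²·(1/19+1/19)) = 1.3517
t = (47.632−54.632)/1.3517 = -5.1788
df = 36
p-value (two-sided) = 0.00001
At α=0.05: p < α → reject H₀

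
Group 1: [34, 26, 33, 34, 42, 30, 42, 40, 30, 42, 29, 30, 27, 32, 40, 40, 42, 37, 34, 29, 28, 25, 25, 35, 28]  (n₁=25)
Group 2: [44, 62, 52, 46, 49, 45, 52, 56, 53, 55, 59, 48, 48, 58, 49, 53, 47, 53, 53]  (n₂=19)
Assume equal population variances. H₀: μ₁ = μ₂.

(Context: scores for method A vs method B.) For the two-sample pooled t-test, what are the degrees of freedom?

degrees of freedom = 42

df = n₁ + n₂ − 2 = 25 + 19 − 2 = 42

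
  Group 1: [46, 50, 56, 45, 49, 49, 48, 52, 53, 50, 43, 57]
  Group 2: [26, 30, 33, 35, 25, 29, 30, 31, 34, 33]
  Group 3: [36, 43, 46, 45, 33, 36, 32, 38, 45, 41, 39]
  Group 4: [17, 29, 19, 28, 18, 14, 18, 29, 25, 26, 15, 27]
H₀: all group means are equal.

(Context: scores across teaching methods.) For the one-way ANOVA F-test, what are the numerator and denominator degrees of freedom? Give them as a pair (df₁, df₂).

degrees of freedom = [3, 41]

k = 4 groups, N = 45 total
df = (k−1, N−k) = (4−1, 45−4) = (3, 41)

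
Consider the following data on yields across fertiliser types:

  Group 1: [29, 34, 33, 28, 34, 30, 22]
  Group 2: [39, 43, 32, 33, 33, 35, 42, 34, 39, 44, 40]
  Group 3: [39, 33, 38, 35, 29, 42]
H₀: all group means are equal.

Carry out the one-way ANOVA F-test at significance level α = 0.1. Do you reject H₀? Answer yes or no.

Group means [30.00, 37.64, 36.00], grand mean 35.000
SSB = Σnᵢ(x̄ᵢ−x̄)² = 257.455; SSW = ΣΣ(x−x̄ᵢ)² = 410.545
MSB = 257.455/2 = 128.7273; MSW = 410.545/21 = 19.5498
F = MSB/MSW = 6.5846
df = (2, 21)
p-value (upper-tail) = 0.00603
At α=0.1: p < α → reject H₀

reject H₀: yes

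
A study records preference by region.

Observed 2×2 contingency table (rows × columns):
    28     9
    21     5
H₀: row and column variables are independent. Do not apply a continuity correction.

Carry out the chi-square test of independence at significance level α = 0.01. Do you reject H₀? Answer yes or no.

reject H₀: no

Row totals [37, 26], col totals [49, 14], n=63
χ² = (28−28.78)²/28.78 + (9−8.22)²/8.22 + (21−20.22)²/20.22 + (5−5.78)²/5.78 = 0.2292
df = 1
p-value (upper-tail) = 0.63211
At α=0.01: p ≥ α → fail to reject H₀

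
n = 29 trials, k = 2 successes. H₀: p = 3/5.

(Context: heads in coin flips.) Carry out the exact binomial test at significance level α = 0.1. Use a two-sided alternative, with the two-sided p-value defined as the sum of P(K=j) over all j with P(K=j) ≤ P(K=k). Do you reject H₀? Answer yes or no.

reject H₀: yes

Exact binomial: n=29, k=2, p₀=3/5=0.6000
P(X=j) = C(n,j)·p₀^j·(1−p₀)^(n−j); p = Σ P(X=j) over j with P(X=j) ≤ P(X=2)
p-value (two-sided) = 0.00000
At α=0.1: p < α → reject H₀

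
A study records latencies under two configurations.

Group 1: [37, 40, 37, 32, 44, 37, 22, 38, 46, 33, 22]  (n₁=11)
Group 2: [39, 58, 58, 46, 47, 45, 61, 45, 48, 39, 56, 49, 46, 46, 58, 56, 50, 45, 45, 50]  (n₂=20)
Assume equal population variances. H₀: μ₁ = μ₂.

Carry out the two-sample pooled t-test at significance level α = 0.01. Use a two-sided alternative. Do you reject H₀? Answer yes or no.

x̄₁=35.273, s₁=7.734, n₁=11
x̄₂=49.350, s₂=6.409, n₂=20
s_p² = [10·7.734² + 19·6.409²]/29 = 47.5425
SE = √(s_p²·(1/11+1/20)) = 2.5883
t = (35.273−49.350)/2.5883 = -5.4389
df = 29
p-value (two-sided) = 0.00001
At α=0.01: p < α → reject H₀

reject H₀: yes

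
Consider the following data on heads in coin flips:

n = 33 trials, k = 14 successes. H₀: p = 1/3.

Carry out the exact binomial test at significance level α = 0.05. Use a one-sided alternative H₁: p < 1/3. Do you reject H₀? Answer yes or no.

reject H₀: no

Exact binomial: n=33, k=14, p₀=1/3=0.3333
P(X≤14) from Σ C(n,i)·p₀^i·(1−p₀)^(n−i)
p-value (one-sided, H₁ less) = 0.90010
At α=0.05: p ≥ α → fail to reject H₀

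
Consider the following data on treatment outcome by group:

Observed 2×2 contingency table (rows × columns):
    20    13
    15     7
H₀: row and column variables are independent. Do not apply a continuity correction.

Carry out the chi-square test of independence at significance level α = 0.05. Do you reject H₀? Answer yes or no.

reject H₀: no

Row totals [33, 22], col totals [35, 20], n=55
χ² = (20−21.00)²/21.00 + (13−12.00)²/12.00 + (15−14.00)²/14.00 + (7−8.00)²/8.00 = 0.3274
df = 1
p-value (upper-tail) = 0.56721
At α=0.05: p ≥ α → fail to reject H₀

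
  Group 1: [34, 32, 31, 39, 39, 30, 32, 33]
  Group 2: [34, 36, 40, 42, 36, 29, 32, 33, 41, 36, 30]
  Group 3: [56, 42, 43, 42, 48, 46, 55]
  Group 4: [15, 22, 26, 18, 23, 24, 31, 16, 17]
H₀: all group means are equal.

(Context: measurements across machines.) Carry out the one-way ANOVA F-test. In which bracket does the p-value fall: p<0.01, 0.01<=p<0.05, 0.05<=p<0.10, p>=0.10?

Group means [33.75, 35.36, 47.43, 21.33], grand mean 33.800
SSB = Σnᵢ(x̄ᵢ−x̄)² = 2725.840; SSW = ΣΣ(x−x̄ᵢ)² = 705.760
MSB = 2725.840/3 = 908.6134; MSW = 705.760/31 = 22.7664
F = MSB/MSW = 39.9102
df = (3, 31)
p-value (upper-tail) = 0.00000
→ bracket: p<0.01

p-value bracket: p<0.01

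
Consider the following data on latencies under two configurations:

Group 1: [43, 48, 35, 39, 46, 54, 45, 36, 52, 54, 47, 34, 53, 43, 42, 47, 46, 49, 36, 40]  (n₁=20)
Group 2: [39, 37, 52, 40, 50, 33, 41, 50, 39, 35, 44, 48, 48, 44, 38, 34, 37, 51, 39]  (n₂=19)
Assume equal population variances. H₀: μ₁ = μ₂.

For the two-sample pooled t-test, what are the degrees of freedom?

degrees of freedom = 37

df = n₁ + n₂ − 2 = 20 + 19 − 2 = 37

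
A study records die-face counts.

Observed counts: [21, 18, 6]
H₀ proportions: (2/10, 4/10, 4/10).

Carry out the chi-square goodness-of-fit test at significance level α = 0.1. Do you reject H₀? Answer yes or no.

n = 45; E_i = n·p_i = [9.00, 18.00, 18.00]
χ² = (21−9.00)²/9.00 + (18−18.00)²/18.00 + (6−18.00)²/18.00 = 24.0000
df = 2
p-value (upper-tail) = 0.00001
At α=0.1: p < α → reject H₀

reject H₀: yes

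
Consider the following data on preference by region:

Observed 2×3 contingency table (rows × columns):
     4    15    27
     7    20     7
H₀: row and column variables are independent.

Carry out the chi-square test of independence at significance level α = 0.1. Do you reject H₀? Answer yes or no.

Row totals [46, 34], col totals [11, 35, 34], n=80
χ² = (4−6.33)²/6.33 + (15−20.12)²/20.12 + (27−19.55)²/19.55 + (7−4.67)²/4.67 + (20−14.88)²/14.88 + (7−14.45)²/14.45 = 11.7618
df = 2
p-value (upper-tail) = 0.00279
At α=0.1: p < α → reject H₀

reject H₀: yes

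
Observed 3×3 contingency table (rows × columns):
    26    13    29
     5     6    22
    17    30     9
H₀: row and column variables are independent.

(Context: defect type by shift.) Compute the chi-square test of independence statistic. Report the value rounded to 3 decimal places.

test statistic = 32.351

Row totals [68, 33, 56], col totals [48, 49, 60], n=157
χ² = (26−20.79)²/20.79 + (13−21.22)²/21.22 + (29−25.99)²/25.99 + (5−10.09)²/10.09 + (6−10.30)²/10.30 + (22−12.61)²/12.61 + (17−17.12)²/17.12 + (30−17.48)²/17.48 + (9−21.40)²/21.40 = 32.3509
df = 4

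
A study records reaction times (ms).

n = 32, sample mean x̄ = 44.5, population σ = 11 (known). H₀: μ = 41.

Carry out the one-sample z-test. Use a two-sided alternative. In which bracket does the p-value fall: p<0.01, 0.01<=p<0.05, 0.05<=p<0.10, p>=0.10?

p-value bracket: 0.05<=p<0.10

SE = σ/√n = 11/√32 = 1.9445
z = (x̄−μ₀)/SE = (44.5−41)/1.9445 = 1.7999
p-value (two-sided) = 0.07188
→ bracket: 0.05<=p<0.10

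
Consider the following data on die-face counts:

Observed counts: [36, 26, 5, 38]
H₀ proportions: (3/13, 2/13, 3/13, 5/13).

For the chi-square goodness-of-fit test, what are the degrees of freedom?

degrees of freedom = 3

df = k − 1 = 4 − 1 = 3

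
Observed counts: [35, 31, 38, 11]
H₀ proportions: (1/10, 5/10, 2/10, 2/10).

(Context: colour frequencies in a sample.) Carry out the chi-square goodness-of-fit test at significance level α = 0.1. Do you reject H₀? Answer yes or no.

reject H₀: yes

n = 115; E_i = n·p_i = [11.50, 57.50, 23.00, 23.00]
χ² = (35−11.50)²/11.50 + (31−57.50)²/57.50 + (38−23.00)²/23.00 + (11−23.00)²/23.00 = 76.2783
df = 3
p-value (upper-tail) = 0.00000
At α=0.1: p < α → reject H₀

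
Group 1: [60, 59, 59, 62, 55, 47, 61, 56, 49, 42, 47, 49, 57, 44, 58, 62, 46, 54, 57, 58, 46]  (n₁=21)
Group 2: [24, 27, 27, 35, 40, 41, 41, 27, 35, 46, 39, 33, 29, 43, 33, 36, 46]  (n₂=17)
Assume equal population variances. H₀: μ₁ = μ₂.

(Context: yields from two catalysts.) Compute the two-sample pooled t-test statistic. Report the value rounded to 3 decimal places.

test statistic = 8.388

x̄₁=53.714, s₁=6.466, n₁=21
x̄₂=35.412, s₂=6.956, n₂=17
s_p² = [20·6.466² + 16·6.956²]/36 = 44.7334
SE = √(s_p²·(1/21+1/17)) = 2.1821
t = (53.714−35.412)/2.1821 = 8.3876
df = 36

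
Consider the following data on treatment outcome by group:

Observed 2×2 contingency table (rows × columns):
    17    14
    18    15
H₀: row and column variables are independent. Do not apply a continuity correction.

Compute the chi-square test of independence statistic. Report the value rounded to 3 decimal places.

test statistic = 0.001

Row totals [31, 33], col totals [35, 29], n=64
χ² = (17−16.95)²/16.95 + (14−14.05)²/14.05 + (18−18.05)²/18.05 + (15−14.95)²/14.95 = 0.0006
df = 1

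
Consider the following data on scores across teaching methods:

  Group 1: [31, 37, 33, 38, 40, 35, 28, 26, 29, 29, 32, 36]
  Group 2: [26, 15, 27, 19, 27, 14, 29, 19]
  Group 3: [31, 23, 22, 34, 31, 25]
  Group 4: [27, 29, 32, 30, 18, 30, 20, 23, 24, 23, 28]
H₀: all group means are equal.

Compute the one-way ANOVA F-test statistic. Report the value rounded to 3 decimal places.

Group means [32.83, 22.00, 27.67, 25.82], grand mean 27.568
SSB = Σnᵢ(x̄ᵢ−x̄)² = 614.445; SSW = ΣΣ(x−x̄ᵢ)² = 786.636
MSB = 614.445/3 = 204.8149; MSW = 786.636/33 = 23.8375
F = MSB/MSW = 8.5921
df = (3, 33)

test statistic = 8.592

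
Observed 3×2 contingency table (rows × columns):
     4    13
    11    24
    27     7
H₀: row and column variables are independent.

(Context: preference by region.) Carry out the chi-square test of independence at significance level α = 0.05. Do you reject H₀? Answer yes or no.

reject H₀: yes

Row totals [17, 35, 34], col totals [42, 44], n=86
χ² = (4−8.30)²/8.30 + (13−8.70)²/8.70 + (11−17.09)²/17.09 + (24−17.91)²/17.91 + (27−16.60)²/16.60 + (7−17.40)²/17.40 = 21.3230
df = 2
p-value (upper-tail) = 0.00002
At α=0.05: p < α → reject H₀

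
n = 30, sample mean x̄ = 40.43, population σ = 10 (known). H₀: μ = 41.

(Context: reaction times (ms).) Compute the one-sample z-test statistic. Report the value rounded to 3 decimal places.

test statistic = -0.312

SE = σ/√n = 10/√30 = 1.8257
z = (x̄−μ₀)/SE = (40.43−41)/1.8257 = -0.3122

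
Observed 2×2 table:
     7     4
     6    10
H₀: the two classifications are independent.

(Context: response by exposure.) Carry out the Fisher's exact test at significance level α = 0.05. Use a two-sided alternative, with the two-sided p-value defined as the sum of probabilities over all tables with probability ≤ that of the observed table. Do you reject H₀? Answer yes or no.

reject H₀: no

Margins: r₁=11, r₂=16, c₁=13, c₂=14, n=27
p_obs = C(11,7)·C(16,6)/C(27,13); sum pmf over tables with pmf ≤ p_obs
p-value (two-sided) = 0.25186
At α=0.05: p ≥ α → fail to reject H₀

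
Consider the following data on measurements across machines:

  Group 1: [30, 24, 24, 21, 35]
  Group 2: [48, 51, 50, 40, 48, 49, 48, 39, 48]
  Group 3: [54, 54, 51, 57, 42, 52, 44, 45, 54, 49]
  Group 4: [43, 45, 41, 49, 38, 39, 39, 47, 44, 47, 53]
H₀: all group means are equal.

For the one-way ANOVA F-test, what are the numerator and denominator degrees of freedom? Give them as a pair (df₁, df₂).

k = 4 groups, N = 35 total
df = (k−1, N−k) = (4−1, 35−4) = (3, 31)

degrees of freedom = [3, 31]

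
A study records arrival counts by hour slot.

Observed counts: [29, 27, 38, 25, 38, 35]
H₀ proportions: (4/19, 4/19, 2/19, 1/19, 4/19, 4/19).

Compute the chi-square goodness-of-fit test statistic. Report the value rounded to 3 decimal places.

n = 192; E_i = n·p_i = [40.42, 40.42, 20.21, 10.11, 40.42, 40.42]
χ² = (29−40.42)²/40.42 + (27−40.42)²/40.42 + (38−20.21)²/20.21 + (25−10.11)²/10.11 + (38−40.42)²/40.42 + (35−40.42)²/40.42 = 46.1680
df = 5

test statistic = 46.168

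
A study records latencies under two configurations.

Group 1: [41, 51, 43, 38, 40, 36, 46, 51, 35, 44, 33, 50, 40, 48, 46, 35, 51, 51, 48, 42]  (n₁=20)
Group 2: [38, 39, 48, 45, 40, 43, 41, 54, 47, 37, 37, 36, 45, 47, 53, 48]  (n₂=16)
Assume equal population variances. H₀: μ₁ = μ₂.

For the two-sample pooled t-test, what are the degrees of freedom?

degrees of freedom = 34

df = n₁ + n₂ − 2 = 20 + 16 − 2 = 34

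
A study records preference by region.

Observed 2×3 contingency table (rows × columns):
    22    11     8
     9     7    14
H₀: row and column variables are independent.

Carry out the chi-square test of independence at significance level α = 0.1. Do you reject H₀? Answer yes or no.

reject H₀: yes

Row totals [41, 30], col totals [31, 18, 22], n=71
χ² = (22−17.90)²/17.90 + (11−10.39)²/10.39 + (8−12.70)²/12.70 + (9−13.10)²/13.10 + (7−7.61)²/7.61 + (14−9.30)²/9.30 = 6.4269
df = 2
p-value (upper-tail) = 0.04022
At α=0.1: p < α → reject H₀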